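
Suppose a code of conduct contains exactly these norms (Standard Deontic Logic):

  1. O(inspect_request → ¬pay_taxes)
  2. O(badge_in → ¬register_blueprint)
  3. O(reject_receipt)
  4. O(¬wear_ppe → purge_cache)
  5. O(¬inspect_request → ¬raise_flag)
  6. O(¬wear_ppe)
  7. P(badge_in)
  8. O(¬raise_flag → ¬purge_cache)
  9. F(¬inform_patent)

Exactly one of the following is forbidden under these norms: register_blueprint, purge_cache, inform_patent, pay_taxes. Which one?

Premise 6 gives O(¬wear_ppe).
Premise 4 is O(¬wear_ppe → purge_cache); since O(¬wear_ppe), deontic closure gives O(purge_cache).
The contrapositive of premise 8 (O(¬raise_flag → ¬purge_cache)) is O(purge_cache → raise_flag), and O(purge_cache) is already established, so O(raise_flag).
Premise 5 is O(¬inspect_request → ¬raise_flag); contrapositively O(raise_flag → inspect_request). Since O(raise_flag) holds, K gives O(inspect_request).
From O(inspect_request) and premise 1, O(inspect_request → ¬pay_taxes), we obtain O(¬pay_taxes).
So O(¬pay_taxes) holds, i.e. pay_taxes is forbidden. None of the other listed options is forbidden under the premises.

pay_taxes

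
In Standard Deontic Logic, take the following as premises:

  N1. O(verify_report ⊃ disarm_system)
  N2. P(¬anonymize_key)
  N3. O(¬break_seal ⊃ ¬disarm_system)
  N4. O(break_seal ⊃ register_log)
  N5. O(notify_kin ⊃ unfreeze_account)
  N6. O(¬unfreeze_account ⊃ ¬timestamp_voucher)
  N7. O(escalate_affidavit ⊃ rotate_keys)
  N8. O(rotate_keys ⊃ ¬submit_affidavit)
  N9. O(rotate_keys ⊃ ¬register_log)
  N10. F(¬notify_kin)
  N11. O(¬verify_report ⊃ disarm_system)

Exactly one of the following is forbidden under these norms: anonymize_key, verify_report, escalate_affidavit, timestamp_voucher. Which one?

escalate_affidavit

Premises 11 and 1 are O(¬verify_report ⊃ disarm_system) and O(verify_report ⊃ disarm_system); every ideal world satisfies ¬verify_report or verify_report, so in either case disarm_system holds — hence O(disarm_system).
The contrapositive of premise 3 (O(¬break_seal ⊃ ¬disarm_system)) is O(disarm_system ⊃ break_seal), and O(disarm_system) is already established, so O(break_seal).
From O(break_seal) and premise 4, O(break_seal ⊃ register_log), we obtain O(register_log).
Premise 9 is O(rotate_keys ⊃ ¬register_log); contrapositively O(register_log ⊃ ¬rotate_keys). Since O(register_log) holds, K gives O(¬rotate_keys).
Premise 7, O(escalate_affidavit ⊃ rotate_keys), contraposes to O(¬rotate_keys ⊃ ¬escalate_affidavit); with O(¬rotate_keys) we get O(¬escalate_affidavit).
So O(¬escalate_affidavit) holds, i.e. escalate_affidavit is forbidden. None of the other listed options is forbidden under the premises.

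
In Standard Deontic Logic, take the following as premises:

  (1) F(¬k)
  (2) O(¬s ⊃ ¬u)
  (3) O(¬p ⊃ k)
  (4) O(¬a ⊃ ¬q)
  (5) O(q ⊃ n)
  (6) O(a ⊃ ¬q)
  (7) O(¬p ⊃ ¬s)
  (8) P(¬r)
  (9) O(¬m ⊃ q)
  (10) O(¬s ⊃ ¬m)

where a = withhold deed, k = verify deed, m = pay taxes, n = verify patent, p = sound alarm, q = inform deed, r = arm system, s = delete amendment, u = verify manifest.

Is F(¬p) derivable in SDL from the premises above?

By case analysis on a: premise 6 gives O(a ⊃ ¬q) and premise 4 gives O(¬a ⊃ ¬q), so O(¬q) either way.
The contrapositive of premise 9 (O(¬m ⊃ q)) is O(¬q ⊃ m), and O(¬q) is already established, so O(m).
The contrapositive of premise 10 (O(¬s ⊃ ¬m)) is O(m ⊃ s), and O(m) is already established, so O(s).
Premise 7 is O(¬p ⊃ ¬s); contrapositively O(s ⊃ p). Since O(s) holds, K gives O(p).
Premises 1, 2, 3, 5, 8 do not contribute to this derivation.
So O(p) holds, i.e. F(¬p). The claim follows.

Yes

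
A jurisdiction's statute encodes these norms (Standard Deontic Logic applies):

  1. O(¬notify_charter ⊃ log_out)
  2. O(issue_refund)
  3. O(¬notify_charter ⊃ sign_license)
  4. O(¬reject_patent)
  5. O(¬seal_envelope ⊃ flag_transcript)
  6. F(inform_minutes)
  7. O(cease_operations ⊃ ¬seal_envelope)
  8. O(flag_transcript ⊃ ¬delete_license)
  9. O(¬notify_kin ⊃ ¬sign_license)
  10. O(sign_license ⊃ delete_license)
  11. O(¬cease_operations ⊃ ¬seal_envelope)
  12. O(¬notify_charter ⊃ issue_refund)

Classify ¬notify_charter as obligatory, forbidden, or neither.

Premises 7 and 11 cover both cases: O(cease_operations ⊃ ¬seal_envelope) and O(¬cease_operations ⊃ ¬seal_envelope). Since cease_operations ∨ ¬cease_operations is a tautology, O(¬seal_envelope) follows.
Applying K to premise 5 (O(¬seal_envelope ⊃ flag_transcript)) and O(¬seal_envelope) yields O(flag_transcript).
From O(flag_transcript) and premise 8, O(flag_transcript ⊃ ¬delete_license), we obtain O(¬delete_license).
Premise 10, O(sign_license ⊃ delete_license), contraposes to O(¬delete_license ⊃ ¬sign_license); with O(¬delete_license) we get O(¬sign_license).
Premise 3 is O(¬notify_charter ⊃ sign_license); contrapositively O(¬sign_license ⊃ notify_charter). Since O(¬sign_license) holds, K gives O(notify_charter).
Premises 1, 2, 4, 6, 9, 12 do not contribute to this derivation.
Thus O(notify_charter), which is F(¬notify_charter): ¬notify_charter is forbidden.

Forbidden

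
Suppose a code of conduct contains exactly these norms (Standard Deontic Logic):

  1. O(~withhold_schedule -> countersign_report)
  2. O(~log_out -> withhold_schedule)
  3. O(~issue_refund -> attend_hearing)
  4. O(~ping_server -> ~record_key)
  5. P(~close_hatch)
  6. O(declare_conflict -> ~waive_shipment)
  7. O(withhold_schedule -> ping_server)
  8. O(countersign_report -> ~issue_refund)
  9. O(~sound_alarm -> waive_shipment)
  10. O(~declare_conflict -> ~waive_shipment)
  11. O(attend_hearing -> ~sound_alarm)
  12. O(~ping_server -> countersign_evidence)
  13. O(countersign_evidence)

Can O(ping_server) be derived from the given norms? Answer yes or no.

Yes

Premises 10 and 6 cover both cases: O(~declare_conflict -> ~waive_shipment) and O(declare_conflict -> ~waive_shipment). Since ~declare_conflict ∨ declare_conflict is a tautology, O(~waive_shipment) follows.
The contrapositive of premise 9 (O(~sound_alarm -> waive_shipment)) is O(~waive_shipment -> sound_alarm), and O(~waive_shipment) is already established, so O(sound_alarm).
Premise 11 is O(attend_hearing -> ~sound_alarm); contrapositively O(sound_alarm -> ~attend_hearing). Since O(sound_alarm) holds, K gives O(~attend_hearing).
Premise 3, O(~issue_refund -> attend_hearing), contraposes to O(~attend_hearing -> issue_refund); with O(~attend_hearing) we get O(issue_refund).
Premise 8, O(countersign_report -> ~issue_refund), contraposes to O(issue_refund -> ~countersign_report); with O(issue_refund) we get O(~countersign_report).
The contrapositive of premise 1 (O(~withhold_schedule -> countersign_report)) is O(~countersign_report -> withhold_schedule), and O(~countersign_report) is already established, so O(withhold_schedule).
With premise 7, O(withhold_schedule -> ping_server), the K-axiom yields O(ping_server).
Premises 2, 4, 5, 12, 13 do not contribute to this derivation.
So O(ping_server) follows.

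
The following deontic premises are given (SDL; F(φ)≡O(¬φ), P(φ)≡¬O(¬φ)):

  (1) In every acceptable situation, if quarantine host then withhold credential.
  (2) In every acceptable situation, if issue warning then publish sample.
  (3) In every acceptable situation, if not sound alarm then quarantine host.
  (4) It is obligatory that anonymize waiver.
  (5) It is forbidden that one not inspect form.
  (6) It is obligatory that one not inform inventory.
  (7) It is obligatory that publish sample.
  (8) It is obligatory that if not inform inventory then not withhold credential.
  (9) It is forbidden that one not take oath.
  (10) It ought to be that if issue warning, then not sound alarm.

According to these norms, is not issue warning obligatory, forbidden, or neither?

Obligatory

From premise 6 we have O(¬inform_inventory).
From O(¬inform_inventory) and premise 8, O(¬inform_inventory → ¬withhold_credential), we obtain O(¬withhold_credential).
The contrapositive of premise 1 (O(quarantine_host → withhold_credential)) is O(¬withhold_credential → ¬quarantine_host), and O(¬withhold_credential) is already established, so O(¬quarantine_host).
Premise 3 is O(¬sound_alarm → quarantine_host); contrapositively O(¬quarantine_host → sound_alarm). Since O(¬quarantine_host) holds, K gives O(sound_alarm).
The contrapositive of premise 10 (O(issue_warning → ¬sound_alarm)) is O(sound_alarm → ¬issue_warning), and O(sound_alarm) is already established, so O(¬issue_warning).
Premises 2, 4, 5, 7, 9 do not contribute to this derivation.
Hence ¬issue_warning is obligatory.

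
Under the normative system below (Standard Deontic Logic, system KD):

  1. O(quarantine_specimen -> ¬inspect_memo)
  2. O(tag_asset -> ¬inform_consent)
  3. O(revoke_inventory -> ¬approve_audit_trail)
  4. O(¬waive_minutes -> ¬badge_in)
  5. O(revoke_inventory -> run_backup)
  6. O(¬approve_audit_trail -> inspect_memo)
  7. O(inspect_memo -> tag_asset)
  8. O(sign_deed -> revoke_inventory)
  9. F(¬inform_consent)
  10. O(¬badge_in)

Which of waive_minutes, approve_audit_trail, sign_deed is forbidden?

sign_deed

Premise 9 is F(¬inform_consent), i.e. O(inform_consent).
Premise 2 is O(tag_asset -> ¬inform_consent); contrapositively O(inform_consent -> ¬tag_asset). Since O(inform_consent) holds, K gives O(¬tag_asset).
Premise 7, O(inspect_memo -> tag_asset), contraposes to O(¬tag_asset -> ¬inspect_memo); with O(¬tag_asset) we get O(¬inspect_memo).
Premise 6, O(¬approve_audit_trail -> inspect_memo), contraposes to O(¬inspect_memo -> approve_audit_trail); with O(¬inspect_memo) we get O(approve_audit_trail).
Premise 3, O(revoke_inventory -> ¬approve_audit_trail), contraposes to O(approve_audit_trail -> ¬revoke_inventory); with O(approve_audit_trail) we get O(¬revoke_inventory).
Premise 8, O(sign_deed -> revoke_inventory), contraposes to O(¬revoke_inventory -> ¬sign_deed); with O(¬revoke_inventory) we get O(¬sign_deed).
So O(¬sign_deed) holds, i.e. sign_deed is forbidden. None of the other listed options is forbidden under the premises.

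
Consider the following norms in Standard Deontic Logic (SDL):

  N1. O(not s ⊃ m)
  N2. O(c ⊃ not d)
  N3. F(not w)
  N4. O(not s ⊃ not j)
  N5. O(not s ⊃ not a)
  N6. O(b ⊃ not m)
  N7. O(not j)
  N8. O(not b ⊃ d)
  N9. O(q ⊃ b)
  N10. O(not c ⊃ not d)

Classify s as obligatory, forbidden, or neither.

Premises 2 and 10 cover both cases: O(c ⊃ not d) and O(not c ⊃ not d). Since c ∨ not c is a tautology, O(not d) follows.
Premise 8, O(not b ⊃ d), contraposes to O(not d ⊃ b); with O(not d) we get O(b).
Applying K to premise 6 (O(b ⊃ not m)) and O(b) yields O(not m).
Premise 1 is O(not s ⊃ m); contrapositively O(not m ⊃ s). Since O(not m) holds, K gives O(s).
Premises 3, 4, 5, 7, 9 do not contribute to this derivation.
Hence s is obligatory.

Obligatory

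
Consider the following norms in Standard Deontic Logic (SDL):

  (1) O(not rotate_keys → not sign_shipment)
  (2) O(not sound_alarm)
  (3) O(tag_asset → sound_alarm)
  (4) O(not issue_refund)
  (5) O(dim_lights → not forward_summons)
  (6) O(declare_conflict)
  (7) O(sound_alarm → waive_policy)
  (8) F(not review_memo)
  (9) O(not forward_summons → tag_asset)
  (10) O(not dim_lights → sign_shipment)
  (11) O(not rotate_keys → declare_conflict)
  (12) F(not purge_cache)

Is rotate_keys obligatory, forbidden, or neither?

From premise 2 we have O(not sound_alarm).
Premise 3 is O(tag_asset → sound_alarm); contrapositively O(not sound_alarm → not tag_asset). Since O(not sound_alarm) holds, K gives O(not tag_asset).
Premise 9, O(not forward_summons → tag_asset), contraposes to O(not tag_asset → forward_summons); with O(not tag_asset) we get O(forward_summons).
Premise 5 is O(dim_lights → not forward_summons); contrapositively O(forward_summons → not dim_lights). Since O(forward_summons) holds, K gives O(not dim_lights).
Applying K to premise 10 (O(not dim_lights → sign_shipment)) and O(not dim_lights) yields O(sign_shipment).
Premise 1, O(not rotate_keys → not sign_shipment), contraposes to O(sign_shipment → rotate_keys); with O(sign_shipment) we get O(rotate_keys).
Premises 4, 6, 7, 8, 11, 12 do not contribute to this derivation.
Hence rotate_keys is obligatory.

Obligatory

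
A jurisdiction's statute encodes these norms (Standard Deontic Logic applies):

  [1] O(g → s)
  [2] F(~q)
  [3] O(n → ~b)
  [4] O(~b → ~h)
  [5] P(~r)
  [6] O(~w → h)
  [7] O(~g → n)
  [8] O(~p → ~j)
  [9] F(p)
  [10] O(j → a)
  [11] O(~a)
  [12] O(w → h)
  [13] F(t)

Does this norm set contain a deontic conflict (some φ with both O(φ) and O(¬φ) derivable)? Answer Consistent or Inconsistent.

Premise 10 is O(j → a), but O(j) is not derivable from the premises, so it does not yield O(a).
So O(a) is not derivable, and the apparent clash with O(~a) does not arise.
A world satisfying every obligation exists (e.g. a=false, b=true, g=true, h=true, j=false, n=false, p=false, q=true, r=false, s=true, t=false, w=false); no atom is both obligatory and forbidden, so the set is consistent.

Consistent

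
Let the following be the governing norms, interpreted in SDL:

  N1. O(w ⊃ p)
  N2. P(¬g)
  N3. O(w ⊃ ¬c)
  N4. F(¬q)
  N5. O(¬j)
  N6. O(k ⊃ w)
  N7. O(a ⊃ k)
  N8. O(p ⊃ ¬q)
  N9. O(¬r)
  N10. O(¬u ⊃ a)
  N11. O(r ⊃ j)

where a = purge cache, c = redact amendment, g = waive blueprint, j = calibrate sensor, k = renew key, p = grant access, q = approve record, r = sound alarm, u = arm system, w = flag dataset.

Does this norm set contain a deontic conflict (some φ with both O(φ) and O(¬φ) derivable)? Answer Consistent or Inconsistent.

Consistent

Premise 11 is O(r ⊃ j), but O(r) is not derivable from the premises, so it does not yield O(j).
So O(j) is not derivable, and the apparent clash with O(¬j) does not arise.
A world satisfying every obligation exists (e.g. a=false, c=false, g=false, j=false, k=false, p=false, q=true, r=false, u=true, w=false); no atom is both obligatory and forbidden, so the set is consistent.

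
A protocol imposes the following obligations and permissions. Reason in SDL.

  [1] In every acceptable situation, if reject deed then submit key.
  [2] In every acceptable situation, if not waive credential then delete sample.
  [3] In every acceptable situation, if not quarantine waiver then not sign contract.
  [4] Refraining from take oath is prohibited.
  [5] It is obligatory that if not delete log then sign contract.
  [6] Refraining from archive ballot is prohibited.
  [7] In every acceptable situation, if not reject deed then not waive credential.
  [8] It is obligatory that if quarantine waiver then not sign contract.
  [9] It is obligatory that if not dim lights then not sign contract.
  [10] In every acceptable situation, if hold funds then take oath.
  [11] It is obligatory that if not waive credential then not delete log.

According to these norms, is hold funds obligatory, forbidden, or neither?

Premise 10 is O(hold_funds → take_oath); even if O(take_oath) held, inferring O(hold_funds) would be affirming the consequent — invalid.
No premise or chain of K-axiom applications forces O(hold_funds), and none forces O(¬hold_funds). So hold_funds is neither obligatory nor forbidden under these norms.

Neither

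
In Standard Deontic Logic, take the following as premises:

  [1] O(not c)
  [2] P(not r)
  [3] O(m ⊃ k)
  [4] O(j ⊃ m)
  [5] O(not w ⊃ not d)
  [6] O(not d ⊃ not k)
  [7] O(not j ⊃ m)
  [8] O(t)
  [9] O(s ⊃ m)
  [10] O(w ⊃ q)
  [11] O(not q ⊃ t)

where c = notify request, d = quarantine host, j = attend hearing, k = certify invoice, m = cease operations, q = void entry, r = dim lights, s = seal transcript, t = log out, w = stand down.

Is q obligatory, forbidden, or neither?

Premises 7 and 4 cover both cases: O(not j ⊃ m) and O(j ⊃ m). Since not j ∨ j is a tautology, O(m) follows.
From O(m) and premise 3, O(m ⊃ k), we obtain O(k).
The contrapositive of premise 6 (O(not d ⊃ not k)) is O(k ⊃ d), and O(k) is already established, so O(d).
Premise 5 is O(not w ⊃ not d); contrapositively O(d ⊃ w). Since O(d) holds, K gives O(w).
With premise 10, O(w ⊃ q), the K-axiom yields O(q).
Premises 1, 2, 8, 9, 11 do not contribute to this derivation.
Hence q is obligatory.

Obligatory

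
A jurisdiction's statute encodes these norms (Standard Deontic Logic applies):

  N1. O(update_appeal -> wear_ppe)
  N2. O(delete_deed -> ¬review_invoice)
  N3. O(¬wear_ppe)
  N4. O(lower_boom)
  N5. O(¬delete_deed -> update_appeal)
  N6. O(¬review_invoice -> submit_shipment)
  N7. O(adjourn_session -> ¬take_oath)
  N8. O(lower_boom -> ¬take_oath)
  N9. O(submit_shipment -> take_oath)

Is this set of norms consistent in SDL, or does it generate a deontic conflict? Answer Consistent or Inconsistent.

Inconsistent

Premise 4 states O(lower_boom) outright.
Premise 8 is O(lower_boom -> ¬take_oath); since O(lower_boom), deontic closure gives O(¬take_oath).
The contrapositive of premise 9 (O(submit_shipment -> take_oath)) is O(¬take_oath -> ¬submit_shipment), and O(¬take_oath) is already established, so O(¬submit_shipment).
Premise 6, O(¬review_invoice -> submit_shipment), contraposes to O(¬submit_shipment -> review_invoice); with O(¬submit_shipment) we get O(review_invoice).
Premise 2 is O(delete_deed -> ¬review_invoice); contrapositively O(review_invoice -> ¬delete_deed). Since O(review_invoice) holds, K gives O(¬delete_deed).
From O(¬delete_deed) and premise 5, O(¬delete_deed -> update_appeal), we obtain O(update_appeal).
With premise 1, O(update_appeal -> wear_ppe), the K-axiom yields O(wear_ppe).
Yet premise 3 states O(¬wear_ppe).
We now have both O(wear_ppe) and O(¬wear_ppe) — wear_ppe is simultaneously obligatory and forbidden, violating the D-axiom.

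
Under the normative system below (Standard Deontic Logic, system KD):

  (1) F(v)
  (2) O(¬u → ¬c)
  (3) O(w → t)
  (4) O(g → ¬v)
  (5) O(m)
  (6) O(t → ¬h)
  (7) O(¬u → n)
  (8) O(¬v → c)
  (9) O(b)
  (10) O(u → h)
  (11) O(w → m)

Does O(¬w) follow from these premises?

Premise 1, F(v), is equivalent to O(¬v).
Premise 8 is O(¬v → c); since O(¬v), deontic closure gives O(c).
Premise 2 is O(¬u → ¬c); contrapositively O(c → u). Since O(c) holds, K gives O(u).
Premise 10 is O(u → h); since O(u), deontic closure gives O(h).
Premise 6 is O(t → ¬h); contrapositively O(h → ¬t). Since O(h) holds, K gives O(¬t).
Premise 3, O(w → t), contraposes to O(¬t → ¬w); with O(¬t) we get O(¬w).
Premises 4, 5, 7, 9, 11 do not contribute to this derivation.
So O(¬w) follows.

Yes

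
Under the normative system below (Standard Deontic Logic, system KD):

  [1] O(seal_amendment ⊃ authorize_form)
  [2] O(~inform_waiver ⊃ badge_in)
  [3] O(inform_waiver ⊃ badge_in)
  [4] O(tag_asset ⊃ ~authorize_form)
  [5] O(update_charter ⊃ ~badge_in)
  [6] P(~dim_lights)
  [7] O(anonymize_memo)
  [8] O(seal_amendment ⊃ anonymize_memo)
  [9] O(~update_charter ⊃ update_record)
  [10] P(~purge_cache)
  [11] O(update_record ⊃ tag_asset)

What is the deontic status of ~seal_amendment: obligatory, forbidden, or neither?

Premises 2 and 3 are O(~inform_waiver ⊃ badge_in) and O(inform_waiver ⊃ badge_in); every ideal world satisfies ~inform_waiver or inform_waiver, so in either case badge_in holds — hence O(badge_in).
Premise 5 is O(update_charter ⊃ ~badge_in); contrapositively O(badge_in ⊃ ~update_charter). Since O(badge_in) holds, K gives O(~update_charter).
With premise 9, O(~update_charter ⊃ update_record), the K-axiom yields O(update_record).
From O(update_record) and premise 11, O(update_record ⊃ tag_asset), we obtain O(tag_asset).
Applying K to premise 4 (O(tag_asset ⊃ ~authorize_form)) and O(tag_asset) yields O(~authorize_form).
Premise 1 is O(seal_amendment ⊃ authorize_form); contrapositively O(~authorize_form ⊃ ~seal_amendment). Since O(~authorize_form) holds, K gives O(~seal_amendment).
Premises 6, 7, 8, 10 do not contribute to this derivation.
Hence ~seal_amendment is obligatory.

Obligatory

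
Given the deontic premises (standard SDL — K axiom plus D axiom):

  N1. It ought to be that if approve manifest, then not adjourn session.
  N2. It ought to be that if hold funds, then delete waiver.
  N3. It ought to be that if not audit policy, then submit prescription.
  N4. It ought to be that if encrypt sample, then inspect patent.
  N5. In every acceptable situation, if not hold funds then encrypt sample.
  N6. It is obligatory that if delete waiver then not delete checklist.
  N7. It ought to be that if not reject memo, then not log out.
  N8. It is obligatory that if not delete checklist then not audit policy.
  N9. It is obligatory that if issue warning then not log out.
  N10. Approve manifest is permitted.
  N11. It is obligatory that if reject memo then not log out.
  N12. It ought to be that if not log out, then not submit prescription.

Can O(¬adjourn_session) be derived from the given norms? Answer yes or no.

No

Premise 1 is O(approve_manifest → ¬adjourn_session), but O(approve_manifest) is not derivable from the premises (the permission P(approve_manifest) asserts only ¬O(¬approve_manifest), not O(approve_manifest)), so it does not yield O(¬adjourn_session).
No other premise forces O(¬adjourn_session). An ideal world satisfying every premise can still have ¬adjourn_session false, so O(¬adjourn_session) is not derivable.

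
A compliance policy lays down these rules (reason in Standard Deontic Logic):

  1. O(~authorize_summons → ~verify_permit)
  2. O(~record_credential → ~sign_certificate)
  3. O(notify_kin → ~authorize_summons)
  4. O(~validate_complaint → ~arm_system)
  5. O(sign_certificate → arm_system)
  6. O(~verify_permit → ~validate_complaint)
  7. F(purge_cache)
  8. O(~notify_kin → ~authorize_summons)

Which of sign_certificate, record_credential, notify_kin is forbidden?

By case analysis on notify_kin: premise 3 gives O(notify_kin → ~authorize_summons) and premise 8 gives O(~notify_kin → ~authorize_summons), so O(~authorize_summons) either way.
Applying K to premise 1 (O(~authorize_summons → ~verify_permit)) and O(~authorize_summons) yields O(~verify_permit).
Premise 6 is O(~verify_permit → ~validate_complaint); since O(~verify_permit), deontic closure gives O(~validate_complaint).
From O(~validate_complaint) and premise 4, O(~validate_complaint → ~arm_system), we obtain O(~arm_system).
Premise 5, O(sign_certificate → arm_system), contraposes to O(~arm_system → ~sign_certificate); with O(~arm_system) we get O(~sign_certificate).
So O(~sign_certificate) holds, i.e. sign_certificate is forbidden. None of the other listed options is forbidden under the premises.

sign_certificate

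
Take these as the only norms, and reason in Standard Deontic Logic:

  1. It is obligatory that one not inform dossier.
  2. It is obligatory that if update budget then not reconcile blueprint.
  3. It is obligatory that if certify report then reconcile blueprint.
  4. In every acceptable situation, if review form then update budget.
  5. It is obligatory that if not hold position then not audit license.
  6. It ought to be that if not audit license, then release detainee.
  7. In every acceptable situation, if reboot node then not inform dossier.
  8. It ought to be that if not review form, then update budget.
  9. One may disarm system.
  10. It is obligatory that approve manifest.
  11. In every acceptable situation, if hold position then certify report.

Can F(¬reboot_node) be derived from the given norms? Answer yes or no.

No

Premise 7 is O(reboot_node → ¬inform_dossier); even if O(¬inform_dossier) held, inferring O(reboot_node) would be affirming the consequent — invalid.
No other premise forces O(reboot_node). An ideal world satisfying every premise can still have ¬reboot_node true, so F(¬reboot_node) is not derivable.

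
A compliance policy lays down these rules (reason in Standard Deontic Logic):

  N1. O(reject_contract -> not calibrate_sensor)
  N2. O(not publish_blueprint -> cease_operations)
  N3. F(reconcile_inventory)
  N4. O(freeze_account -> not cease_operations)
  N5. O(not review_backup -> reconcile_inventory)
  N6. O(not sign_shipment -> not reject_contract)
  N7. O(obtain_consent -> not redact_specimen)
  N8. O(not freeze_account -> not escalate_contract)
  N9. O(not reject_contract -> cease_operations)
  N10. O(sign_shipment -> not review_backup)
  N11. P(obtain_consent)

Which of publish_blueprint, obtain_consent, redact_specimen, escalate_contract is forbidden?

Premise 3 is F(reconcile_inventory), i.e. O(not reconcile_inventory).
The contrapositive of premise 5 (O(not review_backup -> reconcile_inventory)) is O(not reconcile_inventory -> review_backup), and O(not reconcile_inventory) is already established, so O(review_backup).
The contrapositive of premise 10 (O(sign_shipment -> not review_backup)) is O(review_backup -> not sign_shipment), and O(review_backup) is already established, so O(not sign_shipment).
From O(not sign_shipment) and premise 6, O(not sign_shipment -> not reject_contract), we obtain O(not reject_contract).
Applying K to premise 9 (O(not reject_contract -> cease_operations)) and O(not reject_contract) yields O(cease_operations).
Premise 4, O(freeze_account -> not cease_operations), contraposes to O(cease_operations -> not freeze_account); with O(cease_operations) we get O(not freeze_account).
Premise 8 is O(not freeze_account -> not escalate_contract); since O(not freeze_account), deontic closure gives O(not escalate_contract).
So O(not escalate_contract) holds, i.e. escalate_contract is forbidden. None of the other listed options is forbidden under the premises.

escalate_contract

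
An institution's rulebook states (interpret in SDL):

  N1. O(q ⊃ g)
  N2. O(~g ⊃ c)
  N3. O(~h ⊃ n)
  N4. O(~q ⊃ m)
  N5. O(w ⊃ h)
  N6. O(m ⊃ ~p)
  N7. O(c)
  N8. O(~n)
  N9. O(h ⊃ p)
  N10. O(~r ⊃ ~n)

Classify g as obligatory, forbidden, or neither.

Premise 8 gives O(~n).
Premise 3, O(~h ⊃ n), contraposes to O(~n ⊃ h); with O(~n) we get O(h).
Premise 9 is O(h ⊃ p); since O(h), deontic closure gives O(p).
Premise 6, O(m ⊃ ~p), contraposes to O(p ⊃ ~m); with O(p) we get O(~m).
Premise 4, O(~q ⊃ m), contraposes to O(~m ⊃ q); with O(~m) we get O(q).
From O(q) and premise 1, O(q ⊃ g), we obtain O(g).
Premises 2, 5, 7, 10 do not contribute to this derivation.
Hence g is obligatory.

Obligatory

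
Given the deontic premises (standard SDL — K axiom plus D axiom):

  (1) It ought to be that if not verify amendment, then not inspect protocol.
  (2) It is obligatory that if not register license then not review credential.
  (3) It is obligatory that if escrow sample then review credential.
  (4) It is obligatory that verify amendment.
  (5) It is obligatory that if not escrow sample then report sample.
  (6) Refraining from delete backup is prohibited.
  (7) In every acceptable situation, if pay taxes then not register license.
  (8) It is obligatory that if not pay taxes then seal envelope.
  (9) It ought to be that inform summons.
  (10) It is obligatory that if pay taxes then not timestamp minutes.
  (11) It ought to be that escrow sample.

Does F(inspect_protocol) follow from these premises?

Premise 1 is O(¬verify_amendment → ¬inspect_protocol), but O(¬verify_amendment) is not derivable from the premises, so it does not yield O(¬inspect_protocol).
No other premise forces O(¬inspect_protocol). An ideal world satisfying every premise can still have inspect_protocol true, so F(inspect_protocol) is not derivable.

No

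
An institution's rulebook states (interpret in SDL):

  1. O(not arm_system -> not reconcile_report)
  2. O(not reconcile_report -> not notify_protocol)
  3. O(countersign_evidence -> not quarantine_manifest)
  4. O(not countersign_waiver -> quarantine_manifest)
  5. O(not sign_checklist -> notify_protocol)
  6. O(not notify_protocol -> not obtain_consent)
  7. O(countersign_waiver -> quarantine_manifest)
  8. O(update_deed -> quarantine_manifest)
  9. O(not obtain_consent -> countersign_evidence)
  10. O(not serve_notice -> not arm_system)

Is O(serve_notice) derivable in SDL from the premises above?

By case analysis on countersign_waiver: premise 7 gives O(countersign_waiver -> quarantine_manifest) and premise 4 gives O(not countersign_waiver -> quarantine_manifest), so O(quarantine_manifest) either way.
The contrapositive of premise 3 (O(countersign_evidence -> not quarantine_manifest)) is O(quarantine_manifest -> not countersign_evidence), and O(quarantine_manifest) is already established, so O(not countersign_evidence).
Premise 9 is O(not obtain_consent -> countersign_evidence); contrapositively O(not countersign_evidence -> obtain_consent). Since O(not countersign_evidence) holds, K gives O(obtain_consent).
Premise 6 is O(not notify_protocol -> not obtain_consent); contrapositively O(obtain_consent -> notify_protocol). Since O(obtain_consent) holds, K gives O(notify_protocol).
Premise 2, O(not reconcile_report -> not notify_protocol), contraposes to O(notify_protocol -> reconcile_report); with O(notify_protocol) we get O(reconcile_report).
Premise 1, O(not arm_system -> not reconcile_report), contraposes to O(reconcile_report -> arm_system); with O(reconcile_report) we get O(arm_system).
The contrapositive of premise 10 (O(not serve_notice -> not arm_system)) is O(arm_system -> serve_notice), and O(arm_system) is already established, so O(serve_notice).
Premises 5, 8 do not contribute to this derivation.
So O(serve_notice) follows.

Yes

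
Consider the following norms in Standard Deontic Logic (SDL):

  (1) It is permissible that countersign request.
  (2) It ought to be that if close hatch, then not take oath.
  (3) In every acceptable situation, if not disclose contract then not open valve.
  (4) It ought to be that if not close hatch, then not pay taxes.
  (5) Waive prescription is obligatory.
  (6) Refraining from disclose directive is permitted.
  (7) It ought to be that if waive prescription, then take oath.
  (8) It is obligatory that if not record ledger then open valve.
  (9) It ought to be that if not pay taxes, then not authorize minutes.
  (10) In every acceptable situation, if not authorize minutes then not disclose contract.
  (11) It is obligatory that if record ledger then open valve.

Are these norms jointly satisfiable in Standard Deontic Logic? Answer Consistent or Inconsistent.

Premises 8 and 11 are O(¬record_ledger → open_valve) and O(record_ledger → open_valve); every ideal world satisfies ¬record_ledger or record_ledger, so in either case open_valve holds — hence O(open_valve).
The contrapositive of premise 3 (O(¬disclose_contract → ¬open_valve)) is O(open_valve → disclose_contract), and O(open_valve) is already established, so O(disclose_contract).
Premise 10 is O(¬authorize_minutes → ¬disclose_contract); contrapositively O(disclose_contract → authorize_minutes). Since O(disclose_contract) holds, K gives O(authorize_minutes).
Premise 9, O(¬pay_taxes → ¬authorize_minutes), contraposes to O(authorize_minutes → pay_taxes); with O(authorize_minutes) we get O(pay_taxes).
The contrapositive of premise 4 (O(¬close_hatch → ¬pay_taxes)) is O(pay_taxes → close_hatch), and O(pay_taxes) is already established, so O(close_hatch).
Applying K to premise 2 (O(close_hatch → ¬take_oath)) and O(close_hatch) yields O(¬take_oath).
The contrapositive of premise 7 (O(waive_prescription → take_oath)) is O(¬take_oath → ¬waive_prescription), and O(¬take_oath) is already established, so O(¬waive_prescription).
Yet premise 5 states O(waive_prescription).
We now have both O(¬waive_prescription) and O(waive_prescription) — waive_prescription is simultaneously obligatory and forbidden, violating the D-axiom.

Inconsistent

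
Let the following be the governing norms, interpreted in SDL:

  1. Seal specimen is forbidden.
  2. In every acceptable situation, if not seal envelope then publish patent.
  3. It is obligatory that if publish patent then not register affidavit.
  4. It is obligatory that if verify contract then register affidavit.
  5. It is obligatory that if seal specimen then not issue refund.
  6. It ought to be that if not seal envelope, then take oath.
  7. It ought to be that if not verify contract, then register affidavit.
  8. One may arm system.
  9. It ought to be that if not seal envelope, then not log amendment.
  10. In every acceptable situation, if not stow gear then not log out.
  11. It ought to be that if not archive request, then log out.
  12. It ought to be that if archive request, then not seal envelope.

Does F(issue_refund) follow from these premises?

Premise 5 is O(seal_specimen → ¬issue_refund), but O(seal_specimen) is not derivable from the premises, so it does not yield O(¬issue_refund).
No other premise forces O(¬issue_refund). An ideal world satisfying every premise can still have issue_refund true, so F(issue_refund) is not derivable.

No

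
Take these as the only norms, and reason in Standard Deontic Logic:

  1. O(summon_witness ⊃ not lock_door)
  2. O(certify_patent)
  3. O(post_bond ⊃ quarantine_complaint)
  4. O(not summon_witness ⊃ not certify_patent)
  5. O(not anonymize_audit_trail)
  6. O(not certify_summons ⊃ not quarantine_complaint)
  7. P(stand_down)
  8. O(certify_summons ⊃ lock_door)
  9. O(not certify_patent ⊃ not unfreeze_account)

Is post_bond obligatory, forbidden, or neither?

Premise 2 gives O(certify_patent).
The contrapositive of premise 4 (O(not summon_witness ⊃ not certify_patent)) is O(certify_patent ⊃ summon_witness), and O(certify_patent) is already established, so O(summon_witness).
Premise 1 is O(summon_witness ⊃ not lock_door); since O(summon_witness), deontic closure gives O(not lock_door).
Premise 8, O(certify_summons ⊃ lock_door), contraposes to O(not lock_door ⊃ not certify_summons); with O(not lock_door) we get O(not certify_summons).
With premise 6, O(not certify_summons ⊃ not quarantine_complaint), the K-axiom yields O(not quarantine_complaint).
The contrapositive of premise 3 (O(post_bond ⊃ quarantine_complaint)) is O(not quarantine_complaint ⊃ not post_bond), and O(not quarantine_complaint) is already established, so O(not post_bond).
Premises 5, 7, 9 do not contribute to this derivation.
Thus O(not post_bond), which is F(post_bond): post_bond is forbidden.

Forbidden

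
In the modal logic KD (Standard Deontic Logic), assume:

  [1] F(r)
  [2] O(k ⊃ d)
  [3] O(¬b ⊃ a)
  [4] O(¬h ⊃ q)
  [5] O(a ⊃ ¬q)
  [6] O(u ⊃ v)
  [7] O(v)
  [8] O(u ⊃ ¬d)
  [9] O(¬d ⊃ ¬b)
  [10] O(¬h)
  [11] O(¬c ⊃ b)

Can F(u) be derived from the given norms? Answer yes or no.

Yes

Premise 10 states O(¬h) outright.
Premise 4 is O(¬h ⊃ q); since O(¬h), deontic closure gives O(q).
Premise 5, O(a ⊃ ¬q), contraposes to O(q ⊃ ¬a); with O(q) we get O(¬a).
Premise 3, O(¬b ⊃ a), contraposes to O(¬a ⊃ b); with O(¬a) we get O(b).
Premise 9, O(¬d ⊃ ¬b), contraposes to O(b ⊃ d); with O(b) we get O(d).
The contrapositive of premise 8 (O(u ⊃ ¬d)) is O(d ⊃ ¬u), and O(d) is already established, so O(¬u).
Premises 1, 2, 6, 7, 11 do not contribute to this derivation.
So O(¬u) holds, i.e. F(u). The claim follows.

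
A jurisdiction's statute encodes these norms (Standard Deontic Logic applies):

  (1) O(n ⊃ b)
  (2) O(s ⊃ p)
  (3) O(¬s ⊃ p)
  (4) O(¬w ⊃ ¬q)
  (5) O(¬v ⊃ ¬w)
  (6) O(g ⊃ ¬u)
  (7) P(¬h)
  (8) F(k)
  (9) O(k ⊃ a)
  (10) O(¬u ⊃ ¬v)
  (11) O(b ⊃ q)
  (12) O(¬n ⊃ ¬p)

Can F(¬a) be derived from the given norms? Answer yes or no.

No

Premise 9 is O(k ⊃ a), but O(k) is not derivable from the premises, so it does not yield O(a).
No other premise forces O(a). An ideal world satisfying every premise can still have ¬a true, so F(¬a) is not derivable.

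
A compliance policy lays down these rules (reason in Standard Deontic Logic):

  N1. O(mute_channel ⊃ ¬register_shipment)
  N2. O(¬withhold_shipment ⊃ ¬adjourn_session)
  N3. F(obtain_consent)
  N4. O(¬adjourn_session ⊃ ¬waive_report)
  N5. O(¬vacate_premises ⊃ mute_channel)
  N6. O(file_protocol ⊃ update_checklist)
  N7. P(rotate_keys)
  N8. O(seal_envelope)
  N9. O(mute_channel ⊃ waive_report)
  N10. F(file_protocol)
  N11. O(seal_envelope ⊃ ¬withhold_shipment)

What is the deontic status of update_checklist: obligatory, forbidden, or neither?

Neither

Premise 6 is O(file_protocol ⊃ update_checklist), but O(file_protocol) is not derivable from the premises, so it does not yield O(update_checklist).
No premise or chain of K-axiom applications forces O(update_checklist), and none forces O(¬update_checklist). So update_checklist is neither obligatory nor forbidden under these norms.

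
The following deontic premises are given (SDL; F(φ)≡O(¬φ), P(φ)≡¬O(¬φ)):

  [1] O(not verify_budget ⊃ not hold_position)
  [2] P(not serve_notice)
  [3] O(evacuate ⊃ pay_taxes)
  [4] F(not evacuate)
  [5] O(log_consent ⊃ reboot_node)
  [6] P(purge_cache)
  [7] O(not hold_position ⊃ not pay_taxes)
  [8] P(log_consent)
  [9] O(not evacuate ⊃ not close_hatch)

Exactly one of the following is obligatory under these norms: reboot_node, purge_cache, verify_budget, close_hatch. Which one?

Premise 4 is F(not evacuate), i.e. O(evacuate).
From O(evacuate) and premise 3, O(evacuate ⊃ pay_taxes), we obtain O(pay_taxes).
The contrapositive of premise 7 (O(not hold_position ⊃ not pay_taxes)) is O(pay_taxes ⊃ hold_position), and O(pay_taxes) is already established, so O(hold_position).
The contrapositive of premise 1 (O(not verify_budget ⊃ not hold_position)) is O(hold_position ⊃ verify_budget), and O(hold_position) is already established, so O(verify_budget).
So O(verify_budget) holds — verify_budget is obligatory. None of the other listed options is made obligatory by any chain of premises.

verify_budget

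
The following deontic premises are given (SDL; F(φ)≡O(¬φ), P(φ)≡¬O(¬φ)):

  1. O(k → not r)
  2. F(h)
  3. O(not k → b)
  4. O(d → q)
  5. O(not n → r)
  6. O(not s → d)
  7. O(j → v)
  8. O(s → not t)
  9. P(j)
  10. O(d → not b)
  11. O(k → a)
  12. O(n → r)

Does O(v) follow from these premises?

Premise 7 is O(j → v), but O(j) is not derivable from the premises (the permission P(j) asserts only not O(not j), not O(j)), so it does not yield O(v).
No other premise forces O(v). An ideal world satisfying every premise can still have v false, so O(v) is not derivable.

No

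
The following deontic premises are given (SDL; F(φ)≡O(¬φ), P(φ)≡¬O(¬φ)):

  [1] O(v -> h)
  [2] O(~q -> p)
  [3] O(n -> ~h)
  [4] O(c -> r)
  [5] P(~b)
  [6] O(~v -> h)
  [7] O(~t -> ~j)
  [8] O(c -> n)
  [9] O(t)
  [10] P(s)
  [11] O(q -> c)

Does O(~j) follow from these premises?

No

Premise 7 is O(~t -> ~j), but O(~t) is not derivable from the premises, so it does not yield O(~j).
No other premise forces O(~j). An ideal world satisfying every premise can still have ~j false, so O(~j) is not derivable.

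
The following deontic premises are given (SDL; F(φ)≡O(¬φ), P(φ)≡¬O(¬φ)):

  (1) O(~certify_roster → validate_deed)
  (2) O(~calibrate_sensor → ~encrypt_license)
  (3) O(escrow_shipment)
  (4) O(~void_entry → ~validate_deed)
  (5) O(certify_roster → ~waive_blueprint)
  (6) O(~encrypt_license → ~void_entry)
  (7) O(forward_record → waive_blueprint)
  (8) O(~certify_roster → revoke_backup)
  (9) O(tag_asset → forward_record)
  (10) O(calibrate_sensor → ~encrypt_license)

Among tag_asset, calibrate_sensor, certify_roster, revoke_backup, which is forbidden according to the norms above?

tag_asset

Premises 2 and 10 cover both cases: O(~calibrate_sensor → ~encrypt_license) and O(calibrate_sensor → ~encrypt_license). Since ~calibrate_sensor ∨ calibrate_sensor is a tautology, O(~encrypt_license) follows.
With premise 6, O(~encrypt_license → ~void_entry), the K-axiom yields O(~void_entry).
From O(~void_entry) and premise 4, O(~void_entry → ~validate_deed), we obtain O(~validate_deed).
Premise 1, O(~certify_roster → validate_deed), contraposes to O(~validate_deed → certify_roster); with O(~validate_deed) we get O(certify_roster).
With premise 5, O(certify_roster → ~waive_blueprint), the K-axiom yields O(~waive_blueprint).
Premise 7 is O(forward_record → waive_blueprint); contrapositively O(~waive_blueprint → ~forward_record). Since O(~waive_blueprint) holds, K gives O(~forward_record).
The contrapositive of premise 9 (O(tag_asset → forward_record)) is O(~forward_record → ~tag_asset), and O(~forward_record) is already established, so O(~tag_asset).
So O(~tag_asset) holds, i.e. tag_asset is forbidden. None of the other listed options is forbidden under the premises.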